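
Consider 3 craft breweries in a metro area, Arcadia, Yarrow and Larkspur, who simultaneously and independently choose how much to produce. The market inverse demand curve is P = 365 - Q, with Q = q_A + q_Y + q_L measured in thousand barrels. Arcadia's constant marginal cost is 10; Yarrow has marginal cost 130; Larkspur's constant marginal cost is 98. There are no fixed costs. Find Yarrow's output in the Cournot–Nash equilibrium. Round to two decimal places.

Arcadia's profit: π_A = (365 - Q)q_A - (10q_A). Setting ∂π_A/∂q_A = 0: 355 - 2q_A - (q_Y + q_L) = 0.
Yarrow's profit: π_Y = (365 - Q)q_Y - (130q_Y). Setting ∂π_Y/∂q_Y = 0: 235 - 2q_Y - (q_A + q_L) = 0.
Larkspur's profit: π_L = (365 - Q)q_L - (98q_L). Setting ∂π_L/∂q_L = 0: 267 - 2q_L - (q_A + q_Y) = 0.
Adding the 3 conditions: 857 − 2Q − 2Q = 0, i.e. Q = 857/4.
Back-substituting: q_A = (355 − 857/4) = 563/4, q_Y = (235 − 857/4) = 83/4, q_L = (267 − 857/4) = 211/4.

20.75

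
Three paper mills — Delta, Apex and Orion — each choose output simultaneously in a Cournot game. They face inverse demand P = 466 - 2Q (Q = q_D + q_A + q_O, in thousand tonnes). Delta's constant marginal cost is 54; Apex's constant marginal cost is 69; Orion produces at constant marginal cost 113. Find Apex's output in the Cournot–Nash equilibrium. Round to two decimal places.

Delta's profit: π_D = (466 - 2Q)q_D - (54q_D). Setting ∂π_D/∂q_D = 0: 412 - 4q_D - 2(q_A + q_O) = 0.
Apex's profit: π_A = (466 - 2Q)q_A - (69q_A). Setting ∂π_A/∂q_A = 0: 397 - 4q_A - 2(q_D + q_O) = 0.
Orion's profit: π_O = (466 - 2Q)q_O - (113q_O). Setting ∂π_O/∂q_O = 0: 353 - 4q_O - 2(q_D + q_A) = 0.
Summing all 3 equations gives 1162 − 8Q = 0, hence Q = 581/4.
Back-substituting: q_D = (412 − 581/2)/2 = 243/4, q_A = (397 − 581/2)/2 = 213/4, q_O = (353 − 581/2)/2 = 125/4.

53.25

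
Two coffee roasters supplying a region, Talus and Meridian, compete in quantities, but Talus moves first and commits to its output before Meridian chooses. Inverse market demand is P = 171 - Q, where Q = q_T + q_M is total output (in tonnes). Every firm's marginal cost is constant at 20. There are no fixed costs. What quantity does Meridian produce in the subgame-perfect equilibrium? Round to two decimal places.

The follower Meridian best-responds to any q_T: π_M = (171 - Q)q_M - 20q_M.
Setting the follower's marginal profit to zero, 151 - q_T - 2q_M = 0, i.e. q_M = (151 - q_T)/2.
The leader anticipates this reaction. Substituting into P = 171 - Q gives P = 191/2 - (1/2)q_T, so π_T = (191/2 - (1/2)q_T)q_T - 20q_T.
Leader FOC: 151/2 - q_T = 0, so q_T = 151/2.
Then q_M = (151 - 151/2)/2 = 151/4.

37.75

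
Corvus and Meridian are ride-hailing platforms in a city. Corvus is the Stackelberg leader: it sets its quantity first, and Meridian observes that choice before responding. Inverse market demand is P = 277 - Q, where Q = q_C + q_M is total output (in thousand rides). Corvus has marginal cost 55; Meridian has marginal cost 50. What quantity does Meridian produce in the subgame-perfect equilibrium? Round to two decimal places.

Solve by backward induction. Given q_C, the follower Meridian maximises π_M = (277 - q_C - q_M)q_M - 50q_M.
∂π_M/∂q_M = 227 - q_C - 2q_M = 0 gives the reaction function q_M = (227 - q_C)/2.
Corvus substitutes q_M(q_C) into its own profit: π_C = q_C(277 - q_C - (227 - q_C)/2) - 55q_C = (327/2 - (1/2)q_C)q_C - 55q_C.
The leader's first-order condition 217/2 - q_C = 0 yields q_C = 217/2.
Then q_M = (227 - 217/2)/2 = 237/4.

59.25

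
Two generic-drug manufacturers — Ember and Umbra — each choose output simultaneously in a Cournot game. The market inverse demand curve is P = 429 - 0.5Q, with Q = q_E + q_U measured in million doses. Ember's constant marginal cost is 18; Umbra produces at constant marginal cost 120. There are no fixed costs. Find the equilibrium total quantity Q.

Ember's profit: π_E = (429 - 0.5Q)q_E - (18q_E). Setting ∂π_E/∂q_E = 0: 411 - q_E - (1/2)(q_U) = 0.
Umbra's profit: π_U = (429 - 0.5Q)q_U - (120q_U). Setting ∂π_U/∂q_U = 0: 309 - q_U - (1/2)(q_E) = 0.
Rearranging gives the reaction functions q_E = (411 - (1/2)q_U) and q_U = (309 - (1/2)q_E).
Substituting one into the other gives q_E = 342 and q_U = 138.
Total output Q = 342 + 138 = 480.

480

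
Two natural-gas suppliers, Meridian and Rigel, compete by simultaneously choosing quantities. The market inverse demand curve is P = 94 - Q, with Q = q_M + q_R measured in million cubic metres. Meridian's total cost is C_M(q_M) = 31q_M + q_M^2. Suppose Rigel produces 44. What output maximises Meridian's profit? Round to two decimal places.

4.75

With the rival's output fixed at 44, Meridian's profit is π_M = (94 - 44 - q_M)q_M - (31q_M + q_M²) = (50 - q_M)q_M - (31q_M + q_M²).
∂π_M/∂q_M = 19 - 4q_M = 0, so q_M = 19/4.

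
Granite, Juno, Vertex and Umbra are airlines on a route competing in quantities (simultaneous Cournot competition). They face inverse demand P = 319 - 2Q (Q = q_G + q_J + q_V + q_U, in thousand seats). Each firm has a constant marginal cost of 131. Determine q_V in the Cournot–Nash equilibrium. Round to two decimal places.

18.80

Each firm earns π_i = (319 - 2Q)q_i - 131q_i.
First-order condition (treating rivals' output as given): 188 - 4q_i - 2·Σ_{j≠i} q_j = 0.
By symmetry each firm produces the same amount; substituting Σ_{j≠i} q_j = 3q_i yields q_i = 188/10 = 94/5.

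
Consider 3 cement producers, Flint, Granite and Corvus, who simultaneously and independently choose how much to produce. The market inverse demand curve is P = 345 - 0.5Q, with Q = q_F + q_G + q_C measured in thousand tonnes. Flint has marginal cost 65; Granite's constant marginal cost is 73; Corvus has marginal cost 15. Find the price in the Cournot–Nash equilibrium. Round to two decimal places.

124.50

Flint's profit: π_F = (345 - 0.5Q)q_F - (65q_F). Setting ∂π_F/∂q_F = 0: 280 - q_F - (1/2)(q_G + q_C) = 0.
Granite's profit: π_G = (345 - 0.5Q)q_G - (73q_G). Setting ∂π_G/∂q_G = 0: 272 - q_G - (1/2)(q_F + q_C) = 0.
Corvus's first-order condition: 330 - q_C - (1/2)(q_F + q_G) = 0.
Adding the 3 first-order conditions: 882 − 2Q = 0, so Q = 441.
Back-substituting: q_F = (280 − 441/2)/(1/2) = 119, q_G = (272 − 441/2)/(1/2) = 103, q_C = (330 − 441/2)/(1/2) = 219.
Total output Q = 441, so price P = 345 - (1/2)·441 = 249/2.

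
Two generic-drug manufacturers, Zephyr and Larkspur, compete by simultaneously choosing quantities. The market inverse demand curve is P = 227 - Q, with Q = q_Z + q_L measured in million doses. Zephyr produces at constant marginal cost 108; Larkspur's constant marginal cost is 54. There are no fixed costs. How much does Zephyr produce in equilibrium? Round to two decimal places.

Zephyr's profit: π_Z = (227 - Q)q_Z - (108q_Z). Setting ∂π_Z/∂q_Z = 0: 119 - 2q_Z - (q_L) = 0.
Larkspur's profit: π_L = (227 - Q)q_L - (54q_L). Setting ∂π_L/∂q_L = 0: 173 - 2q_L - (q_Z) = 0.
Best responses: q_Z = (119 - q_L)/2, q_L = (173 - q_Z)/2.
Substituting one into the other gives q_Z = 65/3 and q_L = 227/3.

21.67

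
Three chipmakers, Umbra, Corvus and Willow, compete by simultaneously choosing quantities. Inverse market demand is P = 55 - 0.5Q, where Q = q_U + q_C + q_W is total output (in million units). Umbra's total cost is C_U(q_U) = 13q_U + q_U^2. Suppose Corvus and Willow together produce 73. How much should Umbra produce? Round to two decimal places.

With rivals' combined output fixed at 73, Umbra's profit is π_U = (55 - (1/2)·73 - (1/2)q_U)q_U - (13q_U + q_U²) = (37/2 - (1/2)q_U)q_U - (13q_U + q_U²).
∂π_U/∂q_U = 11/2 - 3q_U = 0, so q_U = 11/6.

1.83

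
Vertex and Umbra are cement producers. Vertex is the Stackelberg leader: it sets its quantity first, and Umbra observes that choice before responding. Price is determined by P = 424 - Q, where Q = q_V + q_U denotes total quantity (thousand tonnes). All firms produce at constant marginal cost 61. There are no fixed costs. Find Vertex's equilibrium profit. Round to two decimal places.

Solve by backward induction. Given q_V, the follower Umbra maximises π_U = (424 - q_V - q_U)q_U - 61q_U.
Follower FOC: 363 - q_V - 2q_U = 0, so q_U(q_V) = (363 - q_V)/2.
Vertex substitutes q_U(q_V) into its own profit: π_V = q_V(424 - q_V - (363 - q_V)/2) - 61q_V = (485/2 - (1/2)q_V)q_V - 61q_V.
Leader FOC: 363/2 - q_V = 0, so q_V = 363/2.
Then q_U = (363 - 363/2)/2 = 363/4.
Price P = 424 - 1089/4 = 607/4.
Vertex's profit: (607/4 - 61)·(363/2) = 16471.1250.

16471.13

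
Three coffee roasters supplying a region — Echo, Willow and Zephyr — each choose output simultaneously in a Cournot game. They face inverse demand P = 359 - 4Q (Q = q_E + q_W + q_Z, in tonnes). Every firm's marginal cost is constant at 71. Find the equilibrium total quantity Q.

54

Each firm earns π_i = (359 - 4Q)q_i - 71q_i.
Setting ∂π_i/∂q_i = 0 with rivals' quantities fixed: 288 - 8q_i - 4·Σ_{j≠i} q_j = 0.
With identical firms every q_j equals q_i, so Σ_{j≠i} q_j = 2q_i and 288 = 16q_i, giving q_i = 18.
Total output Q = 18 + 18 + 18 = 54.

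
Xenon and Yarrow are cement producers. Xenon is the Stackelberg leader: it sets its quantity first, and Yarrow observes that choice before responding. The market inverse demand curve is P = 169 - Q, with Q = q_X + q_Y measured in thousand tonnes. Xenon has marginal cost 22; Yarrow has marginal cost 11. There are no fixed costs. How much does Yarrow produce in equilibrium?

Solve by backward induction. Given q_X, the follower Yarrow maximises π_Y = (169 - q_X - q_Y)q_Y - 11q_Y.
∂π_Y/∂q_Y = 158 - q_X - 2q_Y = 0 gives the reaction function q_Y = (158 - q_X)/2.
Xenon substitutes q_Y(q_X) into its own profit: π_X = q_X(169 - q_X - (158 - q_X)/2) - 22q_X = (90 - (1/2)q_X)q_X - 22q_X.
Maximising: ∂π_X/∂q_X = 68 - q_X = 0, giving q_X = 68.
Then q_Y = (158 - 68)/2 = 45.

45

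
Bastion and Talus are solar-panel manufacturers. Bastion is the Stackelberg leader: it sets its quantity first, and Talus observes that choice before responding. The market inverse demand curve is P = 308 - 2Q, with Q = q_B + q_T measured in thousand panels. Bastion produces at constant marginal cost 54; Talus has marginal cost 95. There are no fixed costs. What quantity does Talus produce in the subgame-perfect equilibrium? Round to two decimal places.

16.38

The follower Talus best-responds to any q_B: π_T = (308 - 2Q)q_T - 95q_T.
∂π_T/∂q_T = 213 - 2q_B - 4q_T = 0 gives the reaction function q_T = (213 - 2q_B)/4.
The leader anticipates this reaction. Substituting into P = 308 - 2Q gives P = 403/2 - q_B, so π_B = (403/2 - q_B)q_B - 54q_B.
Leader FOC: 295/2 - 2q_B = 0, so q_B = 295/4.
Then q_T = (213 - 2·(295/4))/4 = 131/8.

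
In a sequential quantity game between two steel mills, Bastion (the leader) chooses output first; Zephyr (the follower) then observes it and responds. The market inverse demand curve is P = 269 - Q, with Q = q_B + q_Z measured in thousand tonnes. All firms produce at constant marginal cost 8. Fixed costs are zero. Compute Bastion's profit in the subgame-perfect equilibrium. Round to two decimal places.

Solve by backward induction. Given q_B, the follower Zephyr maximises π_Z = (269 - q_B - q_Z)q_Z - 8q_Z.
Follower FOC: 261 - q_B - 2q_Z = 0, so q_Z(q_B) = (261 - q_B)/2.
Bastion substitutes q_Z(q_B) into its own profit: π_B = q_B(269 - q_B - (261 - q_B)/2) - 8q_B = (277/2 - (1/2)q_B)q_B - 8q_B.
Leader FOC: 261/2 - q_B = 0, so q_B = 261/2.
Then q_Z = (261 - 261/2)/2 = 261/4.
Price P = 269 - 783/4 = 293/4.
Bastion's profit: (293/4 - 8)·(261/2) = 8515.1250.

8515.13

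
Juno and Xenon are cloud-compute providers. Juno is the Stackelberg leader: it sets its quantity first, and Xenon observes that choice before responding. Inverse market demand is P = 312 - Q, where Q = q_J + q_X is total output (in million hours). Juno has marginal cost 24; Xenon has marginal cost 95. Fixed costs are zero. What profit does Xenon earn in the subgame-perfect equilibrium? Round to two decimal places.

The follower Xenon best-responds to any q_J: π_X = (312 - Q)q_X - 95q_X.
Follower FOC: 217 - q_J - 2q_X = 0, so q_X(q_J) = (217 - q_J)/2.
Juno substitutes q_X(q_J) into its own profit: π_J = q_J(312 - q_J - (217 - q_J)/2) - 24q_J = (407/2 - (1/2)q_J)q_J - 24q_J.
Maximising: ∂π_J/∂q_J = 359/2 - q_J = 0, giving q_J = 359/2.
Then q_X = (217 - 359/2)/2 = 75/4.
Price P = 312 - 793/4 = 455/4.
Xenon's profit: (455/4 - 95)·(75/4) = 351.5625.

351.56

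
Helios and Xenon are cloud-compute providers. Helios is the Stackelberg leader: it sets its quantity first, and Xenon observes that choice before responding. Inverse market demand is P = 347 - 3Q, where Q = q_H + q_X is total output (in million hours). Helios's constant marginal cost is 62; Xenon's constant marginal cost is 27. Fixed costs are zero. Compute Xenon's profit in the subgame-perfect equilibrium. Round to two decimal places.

Solve by backward induction. Given q_H, the follower Xenon maximises π_X = (347 - 3q_H - 3q_X)q_X - 27q_X.
Setting the follower's marginal profit to zero, 320 - 3q_H - 6q_X = 0, i.e. q_X = (320 - 3q_H)/6.
Helios substitutes q_X(q_H) into its own profit: π_H = q_H(347 - 3q_H - (320 - 3q_H)/2) - 62q_H = (187 - (3/2)q_H)q_H - 62q_H.
Leader FOC: 125 - 3q_H = 0, so q_H = 125/3.
Then q_X = (320 - 3·(125/3))/6 = 65/2.
Price P = 347 - 3·(445/6) = 249/2.
Xenon's profit: (249/2 - 27)·(65/2) = 3168.7500.

3168.75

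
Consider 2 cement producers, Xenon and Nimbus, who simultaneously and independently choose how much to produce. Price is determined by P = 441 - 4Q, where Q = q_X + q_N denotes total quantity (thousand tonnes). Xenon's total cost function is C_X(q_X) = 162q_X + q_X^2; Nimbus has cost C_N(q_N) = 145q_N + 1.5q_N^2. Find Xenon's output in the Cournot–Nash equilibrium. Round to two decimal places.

Xenon's profit: π_X = (441 - 4Q)q_X - (162q_X + q_X²). Setting ∂π_X/∂q_X = 0: 279 - 10q_X - 4(q_N) = 0.
Nimbus's first-order condition: 296 - 11q_N - 4(q_X) = 0.
Best responses: q_X = (279 - 4q_N)/10, q_N = (296 - 4q_X)/11.
Solving the pair: q_X = 1885/94, q_N = 922/47.

20.05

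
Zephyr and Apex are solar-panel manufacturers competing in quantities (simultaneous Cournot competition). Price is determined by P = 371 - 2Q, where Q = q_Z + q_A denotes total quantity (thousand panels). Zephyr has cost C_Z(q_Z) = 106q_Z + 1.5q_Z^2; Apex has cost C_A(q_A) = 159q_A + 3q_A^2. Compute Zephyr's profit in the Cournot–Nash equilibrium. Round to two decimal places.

Zephyr's profit: π_Z = (371 - 2Q)q_Z - (106q_Z + (3/2)q_Z²). Setting ∂π_Z/∂q_Z = 0: 265 - 7q_Z - 2(q_A) = 0.
Apex's first-order condition: 212 - 10q_A - 2(q_Z) = 0.
So q_Z = (265 - 2q_A)/7 and q_A = (212 - 2q_Z)/10.
Substituting one into the other gives q_Z = 371/11 and q_A = 159/11.
Price P = 371 - 2·(530/11) = 274.6364.
Zephyr's profit: 274.6364·(371/11) - 106·(371/11) - (3/2)(371/11)² = 3981.3512.

3981.35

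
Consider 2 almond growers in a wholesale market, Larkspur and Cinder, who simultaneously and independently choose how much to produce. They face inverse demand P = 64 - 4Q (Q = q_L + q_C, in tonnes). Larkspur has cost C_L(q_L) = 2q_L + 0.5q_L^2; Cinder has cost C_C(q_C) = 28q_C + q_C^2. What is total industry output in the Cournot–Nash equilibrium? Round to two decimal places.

7.46

Larkspur's profit: π_L = (64 - 4Q)q_L - (2q_L + (1/2)q_L²). Setting ∂π_L/∂q_L = 0: 62 - 9q_L - 4(q_C) = 0.
Cinder's first-order condition: 36 - 10q_C - 4(q_L) = 0.
Rearranging gives the reaction functions q_L = (62 - 4q_C)/9 and q_C = (36 - 4q_L)/10.
Solving the pair: q_L = 238/37, q_C = 38/37.
Total output Q = 238/37 + 38/37 = 276/37.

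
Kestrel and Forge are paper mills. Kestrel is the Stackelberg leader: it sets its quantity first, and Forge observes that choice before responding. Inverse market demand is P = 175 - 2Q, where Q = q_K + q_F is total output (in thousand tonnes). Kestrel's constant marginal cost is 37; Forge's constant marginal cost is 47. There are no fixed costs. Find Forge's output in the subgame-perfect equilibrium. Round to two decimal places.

The follower Forge best-responds to any q_K: π_F = (175 - 2Q)q_F - 47q_F.
Follower FOC: 128 - 2q_K - 4q_F = 0, so q_F(q_K) = (128 - 2q_K)/4.
Kestrel substitutes q_F(q_K) into its own profit: π_K = q_K(175 - 2q_K - (128 - 2q_K)/2) - 37q_K = (111 - q_K)q_K - 37q_K.
The leader's first-order condition 74 - 2q_K = 0 yields q_K = 37.
Then q_F = (128 - 2·37)/4 = 27/2.

13.50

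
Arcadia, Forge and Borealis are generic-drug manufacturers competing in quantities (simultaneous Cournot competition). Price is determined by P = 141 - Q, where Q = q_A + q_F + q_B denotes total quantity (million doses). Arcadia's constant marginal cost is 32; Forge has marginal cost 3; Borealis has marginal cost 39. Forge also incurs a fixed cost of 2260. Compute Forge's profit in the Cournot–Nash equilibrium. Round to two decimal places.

315.56

Arcadia's profit: π_A = (141 - Q)q_A - (32q_A). Setting ∂π_A/∂q_A = 0: 109 - 2q_A - (q_F + q_B) = 0.
Forge's profit: π_F = (141 - Q)q_F - (3q_F). Setting ∂π_F/∂q_F = 0: 138 - 2q_F - (q_A + q_B) = 0.
Borealis's first-order condition: 102 - 2q_B - (q_A + q_F) = 0.
Adding the 3 conditions: 349 − 2Q − 2Q = 0, i.e. Q = 349/4.
Back-substituting: q_A = (109 − 349/4) = 87/4, q_F = (138 − 349/4) = 203/4, q_B = (102 − 349/4) = 59/4.
Price P = 141 - 349/4 = 215/4.
Forge's profit: (215/4 - 3)·(203/4) - 2260 = 315.5625.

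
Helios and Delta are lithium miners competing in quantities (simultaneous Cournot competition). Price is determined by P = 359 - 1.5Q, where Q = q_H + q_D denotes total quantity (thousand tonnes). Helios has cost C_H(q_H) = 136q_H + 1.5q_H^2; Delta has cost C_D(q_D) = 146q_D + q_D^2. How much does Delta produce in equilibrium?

Helios's profit: π_H = (359 - 1.5Q)q_H - (136q_H + (3/2)q_H²). Setting ∂π_H/∂q_H = 0: 223 - 6q_H - (3/2)(q_D) = 0.
Delta's profit: π_D = (359 - 1.5Q)q_D - (146q_D + q_D²). Setting ∂π_D/∂q_D = 0: 213 - 5q_D - (3/2)(q_H) = 0.
Best responses: q_H = (223 - (3/2)q_D)/6, q_D = (213 - (3/2)q_H)/5.
Solving the pair: q_H = 86/3, q_D = 34.

34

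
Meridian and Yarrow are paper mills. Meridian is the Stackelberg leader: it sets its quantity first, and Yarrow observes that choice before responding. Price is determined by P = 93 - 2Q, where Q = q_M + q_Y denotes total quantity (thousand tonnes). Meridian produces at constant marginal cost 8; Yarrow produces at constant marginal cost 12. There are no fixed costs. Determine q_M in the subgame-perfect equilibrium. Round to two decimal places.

22.25

The follower Yarrow best-responds to any q_M: π_Y = (93 - 2Q)q_Y - 12q_Y.
∂π_Y/∂q_Y = 81 - 2q_M - 4q_Y = 0 gives the reaction function q_Y = (81 - 2q_M)/4.
The leader anticipates this reaction. Substituting into P = 93 - 2Q gives P = 105/2 - q_M, so π_M = (105/2 - q_M)q_M - 8q_M.
The leader's first-order condition 89/2 - 2q_M = 0 yields q_M = 89/4.
Then q_Y = (81 - 2·(89/4))/4 = 73/8.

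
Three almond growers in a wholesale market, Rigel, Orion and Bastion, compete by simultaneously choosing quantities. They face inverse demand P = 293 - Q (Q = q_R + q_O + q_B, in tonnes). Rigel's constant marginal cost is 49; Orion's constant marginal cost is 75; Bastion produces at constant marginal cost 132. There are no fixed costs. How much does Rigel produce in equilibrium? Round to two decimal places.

88.25

Rigel's profit: π_R = (293 - Q)q_R - (49q_R). Setting ∂π_R/∂q_R = 0: 244 - 2q_R - (q_O + q_B) = 0.
Orion's first-order condition: 218 - 2q_O - (q_R + q_B) = 0.
Bastion's first-order condition: 161 - 2q_B - (q_R + q_O) = 0.
Adding the 3 first-order conditions: 623 − 4Q = 0, so Q = 623/4.
Back-substituting: q_R = (244 − 623/4) = 353/4, q_O = (218 − 623/4) = 249/4, q_B = (161 − 623/4) = 21/4.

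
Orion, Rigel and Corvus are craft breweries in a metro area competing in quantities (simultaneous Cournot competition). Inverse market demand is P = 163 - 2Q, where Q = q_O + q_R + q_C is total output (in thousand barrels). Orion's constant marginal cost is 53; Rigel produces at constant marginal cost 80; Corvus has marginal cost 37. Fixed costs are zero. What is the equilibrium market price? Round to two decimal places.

83.25

Orion's profit: π_O = (163 - 2Q)q_O - (53q_O). Setting ∂π_O/∂q_O = 0: 110 - 4q_O - 2(q_R + q_C) = 0.
Rigel's first-order condition: 83 - 4q_R - 2(q_O + q_C) = 0.
Corvus's first-order condition: 126 - 4q_C - 2(q_O + q_R) = 0.
Adding the 3 first-order conditions: 319 − 8Q = 0, so Q = 319/8.
Back-substituting: q_O = (110 − 319/4)/2 = 121/8, q_R = (83 − 319/4)/2 = 13/8, q_C = (126 − 319/4)/2 = 185/8.
Total output Q = 319/8, so price P = 163 - 2·(319/8) = 333/4.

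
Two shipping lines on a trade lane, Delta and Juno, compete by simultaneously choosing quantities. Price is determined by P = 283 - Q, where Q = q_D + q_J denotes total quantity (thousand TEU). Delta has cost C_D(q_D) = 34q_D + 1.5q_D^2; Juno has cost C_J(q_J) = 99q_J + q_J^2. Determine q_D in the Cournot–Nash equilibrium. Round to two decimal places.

Delta's profit: π_D = (283 - Q)q_D - (34q_D + (3/2)q_D²). Setting ∂π_D/∂q_D = 0: 249 - 5q_D - (q_J) = 0.
Juno's first-order condition: 184 - 4q_J - (q_D) = 0.
So q_D = (249 - q_J)/5 and q_J = (184 - q_D)/4.
Substituting one into the other gives q_D = 812/19 and q_J = 671/19.

42.74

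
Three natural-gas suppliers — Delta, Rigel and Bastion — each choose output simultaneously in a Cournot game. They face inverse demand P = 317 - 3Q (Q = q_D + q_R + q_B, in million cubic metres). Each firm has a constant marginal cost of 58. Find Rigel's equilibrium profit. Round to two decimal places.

1397.52

Each firm earns π_i = (317 - 3Q)q_i - 58q_i.
Setting ∂π_i/∂q_i = 0 with rivals' quantities fixed: 259 - 6q_i - 3·Σ_{j≠i} q_j = 0.
With identical firms every q_j equals q_i, so Σ_{j≠i} q_j = 2q_i and 259 = 12q_i, giving q_i = 259/12.
Price P = 317 - 3·(259/4) = 491/4.
Rigel's profit: (491/4 - 58)·(259/12) = 1397.5208.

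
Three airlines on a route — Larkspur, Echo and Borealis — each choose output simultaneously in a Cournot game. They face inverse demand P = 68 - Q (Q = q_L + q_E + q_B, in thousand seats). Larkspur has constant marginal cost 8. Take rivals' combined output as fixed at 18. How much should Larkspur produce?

21

With rivals' combined output fixed at 18, Larkspur's profit is π_L = (68 - 18 - q_L)q_L - (8q_L) = (50 - q_L)q_L - (8q_L).
∂π_L/∂q_L = 42 - 2q_L = 0, so q_L = 21.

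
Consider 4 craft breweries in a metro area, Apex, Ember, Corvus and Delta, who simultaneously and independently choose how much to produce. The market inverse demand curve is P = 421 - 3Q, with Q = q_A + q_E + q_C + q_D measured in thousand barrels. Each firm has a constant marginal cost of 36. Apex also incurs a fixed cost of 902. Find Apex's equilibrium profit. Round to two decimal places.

1074.33

A representative firm's profit is π_i = q_i(421 - 3Q) - 36q_i.
First-order condition (treating rivals' output as given): 385 - 6q_i - 3·Σ_{j≠i} q_j = 0.
By symmetry each firm produces the same amount; substituting Σ_{j≠i} q_j = 3q_i yields q_i = 385/15 = 77/3.
Price P = 421 - 3·(308/3) = 113.
Apex's profit: (113 - 36)·(77/3) - 902 = 1074.3333.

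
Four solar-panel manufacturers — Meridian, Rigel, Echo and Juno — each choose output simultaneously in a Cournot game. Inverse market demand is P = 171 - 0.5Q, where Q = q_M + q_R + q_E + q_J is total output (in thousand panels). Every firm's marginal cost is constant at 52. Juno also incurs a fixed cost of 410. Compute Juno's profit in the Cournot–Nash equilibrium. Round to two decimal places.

A representative firm's profit is π_i = q_i(171 - 0.5Q) - 52q_i.
First-order condition (treating rivals' output as given): 119 - q_i - (1/2)·Σ_{j≠i} q_j = 0.
By symmetry each firm produces the same amount; substituting Σ_{j≠i} q_j = 3q_i yields q_i = 119/(5/2) = 238/5.
Price P = 171 - (1/2)·(952/5) = 379/5.
Juno's profit: (379/5 - 52)·(238/5) - 410 = 722.8800.

722.88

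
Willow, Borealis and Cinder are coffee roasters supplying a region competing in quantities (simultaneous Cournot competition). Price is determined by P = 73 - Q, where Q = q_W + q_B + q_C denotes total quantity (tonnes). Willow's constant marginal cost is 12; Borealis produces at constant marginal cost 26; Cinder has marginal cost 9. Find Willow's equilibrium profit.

324

Willow's profit: π_W = (73 - Q)q_W - (12q_W). Setting ∂π_W/∂q_W = 0: 61 - 2q_W - (q_B + q_C) = 0.
Borealis's profit: π_B = (73 - Q)q_B - (26q_B). Setting ∂π_B/∂q_B = 0: 47 - 2q_B - (q_W + q_C) = 0.
Cinder's profit: π_C = (73 - Q)q_C - (9q_C). Setting ∂π_C/∂q_C = 0: 64 - 2q_C - (q_W + q_B) = 0.
Summing all 3 equations gives 172 − 4Q = 0, hence Q = 43.
Back-substituting: q_W = (61 − 43) = 18, q_B = (47 − 43) = 4, q_C = (64 − 43) = 21.
Price P = 73 - 43 = 30.
Willow's profit: (30 - 12)·18 = 324.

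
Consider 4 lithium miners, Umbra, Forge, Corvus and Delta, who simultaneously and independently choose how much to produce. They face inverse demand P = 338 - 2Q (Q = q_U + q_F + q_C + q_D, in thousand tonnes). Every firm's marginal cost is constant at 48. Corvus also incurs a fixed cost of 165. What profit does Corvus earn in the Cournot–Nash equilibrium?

Each firm earns π_i = (338 - 2Q)q_i - 48q_i.
First-order condition (treating rivals' output as given): 290 - 4q_i - 2·Σ_{j≠i} q_j = 0.
With identical firms every q_j equals q_i, so Σ_{j≠i} q_j = 3q_i and 290 = 10q_i, giving q_i = 29.
Price P = 338 - 2·116 = 106.
Corvus's profit: (106 - 48)·29 - 165 = 1517.

1517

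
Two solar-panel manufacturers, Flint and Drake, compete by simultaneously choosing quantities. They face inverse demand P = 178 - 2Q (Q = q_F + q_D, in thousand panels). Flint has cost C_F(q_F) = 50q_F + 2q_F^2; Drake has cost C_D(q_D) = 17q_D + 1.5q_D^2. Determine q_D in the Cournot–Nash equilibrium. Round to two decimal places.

19.85

Flint's profit: π_F = (178 - 2Q)q_F - (50q_F + 2q_F²). Setting ∂π_F/∂q_F = 0: 128 - 8q_F - 2(q_D) = 0.
Drake's first-order condition: 161 - 7q_D - 2(q_F) = 0.
Best responses: q_F = (128 - 2q_D)/8, q_D = (161 - 2q_F)/7.
Substituting one into the other gives q_F = 287/26 and q_D = 258/13.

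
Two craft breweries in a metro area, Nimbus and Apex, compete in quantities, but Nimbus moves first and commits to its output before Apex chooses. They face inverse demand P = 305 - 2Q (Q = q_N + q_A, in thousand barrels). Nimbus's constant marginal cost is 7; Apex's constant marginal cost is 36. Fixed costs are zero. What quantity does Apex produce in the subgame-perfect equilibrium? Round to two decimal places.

26.38

Solve by backward induction. Given q_N, the follower Apex maximises π_A = (305 - 2q_N - 2q_A)q_A - 36q_A.
Follower FOC: 269 - 2q_N - 4q_A = 0, so q_A(q_N) = (269 - 2q_N)/4.
Nimbus substitutes q_A(q_N) into its own profit: π_N = q_N(305 - 2q_N - (269 - 2q_N)/2) - 7q_N = (341/2 - q_N)q_N - 7q_N.
The leader's first-order condition 327/2 - 2q_N = 0 yields q_N = 327/4.
Then q_A = (269 - 2·(327/4))/4 = 211/8.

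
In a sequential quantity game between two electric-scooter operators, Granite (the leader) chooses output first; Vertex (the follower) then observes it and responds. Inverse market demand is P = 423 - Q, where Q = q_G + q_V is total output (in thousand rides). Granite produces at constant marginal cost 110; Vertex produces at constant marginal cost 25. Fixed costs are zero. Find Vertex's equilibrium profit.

The follower Vertex best-responds to any q_G: π_V = (423 - Q)q_V - 25q_V.
∂π_V/∂q_V = 398 - q_G - 2q_V = 0 gives the reaction function q_V = (398 - q_G)/2.
Granite substitutes q_V(q_G) into its own profit: π_G = q_G(423 - q_G - (398 - q_G)/2) - 110q_G = (224 - (1/2)q_G)q_G - 110q_G.
Leader FOC: 114 - q_G = 0, so q_G = 114.
Then q_V = (398 - 114)/2 = 142.
Price P = 423 - 256 = 167.
Vertex's profit: (167 - 25)·142 = 20164.

20164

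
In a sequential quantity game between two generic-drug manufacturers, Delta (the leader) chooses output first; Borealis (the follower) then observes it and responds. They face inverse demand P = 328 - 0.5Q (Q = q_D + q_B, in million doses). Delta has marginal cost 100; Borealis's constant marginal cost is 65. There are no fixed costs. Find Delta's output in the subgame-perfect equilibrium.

193

Solve by backward induction. Given q_D, the follower Borealis maximises π_B = (328 - (1/2)q_D - (1/2)q_B)q_B - 65q_B.
∂π_B/∂q_B = 263 - (1/2)q_D - q_B = 0 gives the reaction function q_B = (263 - (1/2)q_D).
The leader anticipates this reaction. Substituting into P = 328 - 0.5Q gives P = 393/2 - (1/4)q_D, so π_D = (393/2 - (1/4)q_D)q_D - 100q_D.
Maximising: ∂π_D/∂q_D = 193/2 - (1/2)q_D = 0, giving q_D = 193.
Then q_B = (263 - (1/2)·193) = 333/2.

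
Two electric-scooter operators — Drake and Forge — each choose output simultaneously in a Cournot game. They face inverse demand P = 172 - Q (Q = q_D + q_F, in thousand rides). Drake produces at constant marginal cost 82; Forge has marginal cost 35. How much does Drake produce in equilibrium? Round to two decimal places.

14.33

Drake's profit: π_D = (172 - Q)q_D - (82q_D). Setting ∂π_D/∂q_D = 0: 90 - 2q_D - (q_F) = 0.
Forge's profit: π_F = (172 - Q)q_F - (35q_F). Setting ∂π_F/∂q_F = 0: 137 - 2q_F - (q_D) = 0.
Best responses: q_D = (90 - q_F)/2, q_F = (137 - q_D)/2.
Solving the pair: q_D = 43/3, q_F = 184/3.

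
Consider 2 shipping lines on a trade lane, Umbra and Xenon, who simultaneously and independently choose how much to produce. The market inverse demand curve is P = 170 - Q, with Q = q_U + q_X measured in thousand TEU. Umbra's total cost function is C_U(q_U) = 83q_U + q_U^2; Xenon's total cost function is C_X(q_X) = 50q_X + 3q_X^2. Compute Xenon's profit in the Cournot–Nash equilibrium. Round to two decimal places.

Umbra's profit: π_U = (170 - Q)q_U - (83q_U + q_U²). Setting ∂π_U/∂q_U = 0: 87 - 4q_U - (q_X) = 0.
Xenon's profit: π_X = (170 - Q)q_X - (50q_X + 3q_X²). Setting ∂π_X/∂q_X = 0: 120 - 8q_X - (q_U) = 0.
So q_U = (87 - q_X)/4 and q_X = (120 - q_U)/8.
Substituting one into the other gives q_U = 576/31 and q_X = 393/31.
Price P = 170 - 969/31 = 138.7419.
Xenon's profit: 138.7419·(393/31) - 50·(393/31) - 3(393/31)² = 642.8678.

642.87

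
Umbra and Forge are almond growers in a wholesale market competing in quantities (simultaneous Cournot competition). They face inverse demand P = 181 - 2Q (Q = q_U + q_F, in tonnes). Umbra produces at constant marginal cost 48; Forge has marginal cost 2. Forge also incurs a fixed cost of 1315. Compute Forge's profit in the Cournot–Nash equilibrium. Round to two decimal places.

Umbra's profit: π_U = (181 - 2Q)q_U - (48q_U). Setting ∂π_U/∂q_U = 0: 133 - 4q_U - 2(q_F) = 0.
Forge's first-order condition: 179 - 4q_F - 2(q_U) = 0.
Rearranging gives the reaction functions q_U = (133 - 2q_F)/4 and q_F = (179 - 2q_U)/4.
Substituting one into the other gives q_U = 29/2 and q_F = 75/2.
Price P = 181 - 2·52 = 77.
Forge's profit: (77 - 2)·(75/2) - 1315 = 1497.5000.

1497.50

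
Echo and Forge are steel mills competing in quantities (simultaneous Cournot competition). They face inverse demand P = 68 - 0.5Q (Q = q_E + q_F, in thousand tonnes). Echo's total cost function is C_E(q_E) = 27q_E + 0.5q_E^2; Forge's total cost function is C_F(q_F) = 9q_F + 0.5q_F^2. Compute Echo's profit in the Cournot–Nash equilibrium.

196

Echo's profit: π_E = (68 - 0.5Q)q_E - (27q_E + (1/2)q_E²). Setting ∂π_E/∂q_E = 0: 41 - 2q_E - (1/2)(q_F) = 0.
Forge's first-order condition: 59 - 2q_F - (1/2)(q_E) = 0.
Rearranging gives the reaction functions q_E = (41 - (1/2)q_F)/2 and q_F = (59 - (1/2)q_E)/2.
Substituting one into the other gives q_E = 14 and q_F = 26.
Price P = 68 - (1/2)·40 = 48.
Echo's profit: 48·14 - 27·14 - (1/2)·14² = 196.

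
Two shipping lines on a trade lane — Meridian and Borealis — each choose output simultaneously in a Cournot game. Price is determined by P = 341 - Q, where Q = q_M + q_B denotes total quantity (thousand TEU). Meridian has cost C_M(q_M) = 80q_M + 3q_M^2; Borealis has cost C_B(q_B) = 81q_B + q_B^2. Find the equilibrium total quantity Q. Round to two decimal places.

Meridian's profit: π_M = (341 - Q)q_M - (80q_M + 3q_M²). Setting ∂π_M/∂q_M = 0: 261 - 8q_M - (q_B) = 0.
Borealis's first-order condition: 260 - 4q_B - (q_M) = 0.
Rearranging gives the reaction functions q_M = (261 - q_B)/8 and q_B = (260 - q_M)/4.
Solving the pair: q_M = 784/31, q_B = 1819/31.
Total output Q = 784/31 + 1819/31 = 83.9677.

83.97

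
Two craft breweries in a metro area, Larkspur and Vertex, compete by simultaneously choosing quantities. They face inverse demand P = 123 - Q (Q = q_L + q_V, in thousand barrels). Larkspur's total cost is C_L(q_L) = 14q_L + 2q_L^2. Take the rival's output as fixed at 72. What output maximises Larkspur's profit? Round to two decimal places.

With the rival's output fixed at 72, Larkspur's profit is π_L = (123 - 72 - q_L)q_L - (14q_L + 2q_L²) = (51 - q_L)q_L - (14q_L + 2q_L²).
∂π_L/∂q_L = 37 - 6q_L = 0, so q_L = 37/6.

6.17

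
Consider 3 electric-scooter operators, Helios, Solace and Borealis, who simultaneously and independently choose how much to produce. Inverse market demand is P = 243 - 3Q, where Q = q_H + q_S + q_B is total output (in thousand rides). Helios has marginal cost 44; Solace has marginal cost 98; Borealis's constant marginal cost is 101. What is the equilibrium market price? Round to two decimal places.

121.50

Helios's profit: π_H = (243 - 3Q)q_H - (44q_H). Setting ∂π_H/∂q_H = 0: 199 - 6q_H - 3(q_S + q_B) = 0.
Solace's first-order condition: 145 - 6q_S - 3(q_H + q_B) = 0.
Borealis's first-order condition: 142 - 6q_B - 3(q_H + q_S) = 0.
Adding the 3 first-order conditions: 486 − 12Q = 0, so Q = 81/2.
Back-substituting: q_H = (199 − 243/2)/3 = 155/6, q_S = (145 − 243/2)/3 = 47/6, q_B = (142 − 243/2)/3 = 41/6.
Total output Q = 81/2, so price P = 243 - 3·(81/2) = 243/2.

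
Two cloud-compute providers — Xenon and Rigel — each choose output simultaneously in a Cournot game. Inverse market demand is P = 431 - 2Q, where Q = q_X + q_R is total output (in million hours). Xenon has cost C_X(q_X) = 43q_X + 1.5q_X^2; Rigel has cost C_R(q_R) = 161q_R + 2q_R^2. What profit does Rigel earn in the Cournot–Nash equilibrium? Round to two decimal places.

1835.79

Xenon's profit: π_X = (431 - 2Q)q_X - (43q_X + (3/2)q_X²). Setting ∂π_X/∂q_X = 0: 388 - 7q_X - 2(q_R) = 0.
Rigel's profit: π_R = (431 - 2Q)q_R - (161q_R + 2q_R²). Setting ∂π_R/∂q_R = 0: 270 - 8q_R - 2(q_X) = 0.
So q_X = (388 - 2q_R)/7 and q_R = (270 - 2q_X)/8.
Solving the pair: q_X = 641/13, q_R = 557/26.
Price P = 431 - 2·(1839/26) = 289.5385.
Rigel's profit: 289.5385·(557/26) - 161·(557/26) - 2(557/26)² = 1835.7929.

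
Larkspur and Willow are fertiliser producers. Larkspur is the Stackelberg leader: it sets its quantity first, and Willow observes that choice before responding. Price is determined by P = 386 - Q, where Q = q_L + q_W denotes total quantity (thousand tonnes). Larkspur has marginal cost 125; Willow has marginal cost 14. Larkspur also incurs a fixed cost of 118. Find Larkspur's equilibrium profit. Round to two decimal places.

The follower Willow best-responds to any q_L: π_W = (386 - Q)q_W - 14q_W.
Follower FOC: 372 - q_L - 2q_W = 0, so q_W(q_L) = (372 - q_L)/2.
The leader anticipates this reaction. Substituting into P = 386 - Q gives P = 200 - (1/2)q_L, so π_L = (200 - (1/2)q_L)q_L - 125q_L.
Leader FOC: 75 - q_L = 0, so q_L = 75.
Then q_W = (372 - 75)/2 = 297/2.
Price P = 386 - 447/2 = 325/2.
Larkspur's profit: (325/2 - 125)·75 - 118 = 2694.5000.

2694.50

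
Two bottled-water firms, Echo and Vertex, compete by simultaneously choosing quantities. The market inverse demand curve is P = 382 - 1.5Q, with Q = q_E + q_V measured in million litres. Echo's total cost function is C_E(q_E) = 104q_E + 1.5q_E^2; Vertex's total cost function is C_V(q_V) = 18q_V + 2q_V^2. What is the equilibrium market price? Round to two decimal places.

Echo's profit: π_E = (382 - 1.5Q)q_E - (104q_E + (3/2)q_E²). Setting ∂π_E/∂q_E = 0: 278 - 6q_E - (3/2)(q_V) = 0.
Vertex's first-order condition: 364 - 7q_V - (3/2)(q_E) = 0.
Best responses: q_E = (278 - (3/2)q_V)/6, q_V = (364 - (3/2)q_E)/7.
Substituting one into the other gives q_E = 35.2201 and q_V = 44.4528.
Total output Q = 79.6730, so price P = 382 - (3/2)·79.6730 = 262.4906.

262.49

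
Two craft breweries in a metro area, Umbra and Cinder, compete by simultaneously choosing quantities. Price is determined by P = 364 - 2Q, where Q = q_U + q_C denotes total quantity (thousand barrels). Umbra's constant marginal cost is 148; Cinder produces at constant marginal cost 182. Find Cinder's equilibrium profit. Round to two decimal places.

1216.89

Umbra's profit: π_U = (364 - 2Q)q_U - (148q_U). Setting ∂π_U/∂q_U = 0: 216 - 4q_U - 2(q_C) = 0.
Cinder's profit: π_C = (364 - 2Q)q_C - (182q_C). Setting ∂π_C/∂q_C = 0: 182 - 4q_C - 2(q_U) = 0.
Rearranging gives the reaction functions q_U = (216 - 2q_C)/4 and q_C = (182 - 2q_U)/4.
Solving the pair: q_U = 125/3, q_C = 74/3.
Price P = 364 - 2·(199/3) = 694/3.
Cinder's profit: (694/3 - 182)·(74/3) = 1216.8889.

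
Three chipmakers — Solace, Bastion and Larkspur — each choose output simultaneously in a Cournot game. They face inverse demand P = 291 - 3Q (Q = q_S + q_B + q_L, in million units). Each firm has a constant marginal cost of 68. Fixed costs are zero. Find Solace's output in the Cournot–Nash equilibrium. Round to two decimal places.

Each firm earns π_i = (291 - 3Q)q_i - 68q_i.
First-order condition (treating rivals' output as given): 223 - 6q_i - 3·Σ_{j≠i} q_j = 0.
By symmetry each firm produces the same amount; substituting Σ_{j≠i} q_j = 2q_i yields q_i = 223/12.

18.58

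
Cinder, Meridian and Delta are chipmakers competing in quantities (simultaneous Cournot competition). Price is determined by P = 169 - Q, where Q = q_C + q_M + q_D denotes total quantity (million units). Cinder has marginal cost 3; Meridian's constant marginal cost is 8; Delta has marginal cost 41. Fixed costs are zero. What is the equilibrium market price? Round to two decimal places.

Cinder's profit: π_C = (169 - Q)q_C - (3q_C). Setting ∂π_C/∂q_C = 0: 166 - 2q_C - (q_M + q_D) = 0.
Meridian's profit: π_M = (169 - Q)q_M - (8q_M). Setting ∂π_M/∂q_M = 0: 161 - 2q_M - (q_C + q_D) = 0.
Delta's profit: π_D = (169 - Q)q_D - (41q_D). Setting ∂π_D/∂q_D = 0: 128 - 2q_D - (q_C + q_M) = 0.
Summing all 3 equations gives 455 − 4Q = 0, hence Q = 455/4.
Back-substituting: q_C = (166 − 455/4) = 209/4, q_M = (161 − 455/4) = 189/4, q_D = (128 − 455/4) = 57/4.
Total output Q = 455/4, so price P = 169 - 455/4 = 221/4.

55.25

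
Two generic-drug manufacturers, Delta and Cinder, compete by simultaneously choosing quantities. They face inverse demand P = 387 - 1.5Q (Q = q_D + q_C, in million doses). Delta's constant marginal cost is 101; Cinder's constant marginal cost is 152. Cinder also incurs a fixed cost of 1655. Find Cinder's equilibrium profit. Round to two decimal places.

852.85

Delta's profit: π_D = (387 - 1.5Q)q_D - (101q_D). Setting ∂π_D/∂q_D = 0: 286 - 3q_D - (3/2)(q_C) = 0.
Cinder's profit: π_C = (387 - 1.5Q)q_C - (152q_C). Setting ∂π_C/∂q_C = 0: 235 - 3q_C - (3/2)(q_D) = 0.
Rearranging gives the reaction functions q_D = (286 - (3/2)q_C)/3 and q_C = (235 - (3/2)q_D)/3.
Solving the pair: q_D = 674/9, q_C = 368/9.
Price P = 387 - (3/2)·(1042/9) = 640/3.
Cinder's profit: (640/3 - 152)·(368/9) - 1655 = 852.8519.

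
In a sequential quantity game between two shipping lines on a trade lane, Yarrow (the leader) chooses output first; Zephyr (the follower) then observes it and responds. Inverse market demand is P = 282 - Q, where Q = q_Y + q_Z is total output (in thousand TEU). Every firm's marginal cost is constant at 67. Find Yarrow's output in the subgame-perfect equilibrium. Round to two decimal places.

The follower Zephyr best-responds to any q_Y: π_Z = (282 - Q)q_Z - 67q_Z.
∂π_Z/∂q_Z = 215 - q_Y - 2q_Z = 0 gives the reaction function q_Z = (215 - q_Y)/2.
Yarrow substitutes q_Z(q_Y) into its own profit: π_Y = q_Y(282 - q_Y - (215 - q_Y)/2) - 67q_Y = (349/2 - (1/2)q_Y)q_Y - 67q_Y.
The leader's first-order condition 215/2 - q_Y = 0 yields q_Y = 215/2.
Then q_Z = (215 - 215/2)/2 = 215/4.

107.50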